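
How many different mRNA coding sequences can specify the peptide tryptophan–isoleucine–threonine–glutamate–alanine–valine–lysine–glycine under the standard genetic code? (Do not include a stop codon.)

Trp: 1 codon.
Ile: 3 codons.
Thr: 4 codons.
Glu: 2 codons.
Ala: 4 codons.
Val: 4 codons.
Lys: 2 codons.
Gly: 4 codons.
1 × 3 × 4 × 2 × 4 × 4 × 2 × 4 = 3072.

3072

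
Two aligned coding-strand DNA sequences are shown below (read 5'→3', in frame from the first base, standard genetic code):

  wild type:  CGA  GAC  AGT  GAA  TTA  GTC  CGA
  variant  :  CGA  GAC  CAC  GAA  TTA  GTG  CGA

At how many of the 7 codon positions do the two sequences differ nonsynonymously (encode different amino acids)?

Codon 1: CGA Arg / CGA Arg — identical.
Codon 2: GAC Asp / GAC Asp — identical.
Codon 3: AGT Ser / CAC His — nonsynonymous.
Codon 4: GAA Glu / GAA Glu — identical.
Codon 5: TTA Leu / TTA Leu — identical.
Codon 6: GTC Val / GTG Val — synonymous.
Codon 7: CGA Arg / CGA Arg — identical.
Nonsynonymous differences: 1.

1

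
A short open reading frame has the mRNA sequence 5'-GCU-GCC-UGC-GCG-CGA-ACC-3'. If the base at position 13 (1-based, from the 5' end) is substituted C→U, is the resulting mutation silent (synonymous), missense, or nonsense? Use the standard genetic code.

nonsense

Position 13 falls in codon 5: CGA → Arg.
After the substitution the codon is UGA → Stop.
The new codon is a stop codon, so this is a nonsense mutation.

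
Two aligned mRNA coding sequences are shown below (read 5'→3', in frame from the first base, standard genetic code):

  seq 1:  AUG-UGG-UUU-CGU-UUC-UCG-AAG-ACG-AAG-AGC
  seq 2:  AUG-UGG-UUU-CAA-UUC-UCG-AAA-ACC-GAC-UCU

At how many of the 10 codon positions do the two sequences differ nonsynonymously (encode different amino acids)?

Codon 1: AUG Met / AUG Met — identical.
Codon 2: UGG Trp / UGG Trp — identical.
Codon 3: UUU Phe / UUU Phe — identical.
Codon 4: CGU Arg / CAA Gln — nonsynonymous.
Codon 5: UUC Phe / UUC Phe — identical.
Codon 6: UCG Ser / UCG Ser — identical.
Codon 7: AAG Lys / AAA Lys — synonymous.
Codon 8: ACG Thr / ACC Thr — synonymous.
Codon 9: AAG Lys / GAC Asp — nonsynonymous.
Codon 10: AGC Ser / UCU Ser — synonymous.
Nonsynonymous differences: 2.

2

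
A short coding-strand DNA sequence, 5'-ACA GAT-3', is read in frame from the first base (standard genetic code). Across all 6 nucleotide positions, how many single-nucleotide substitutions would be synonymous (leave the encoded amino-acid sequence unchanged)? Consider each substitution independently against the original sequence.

Codon 1 (ACA, Thr): 3 synonymous substitutions.
Codon 2 (GAT, Asp): 1 synonymous substitution.
Total: 3 + 1 = 4.

4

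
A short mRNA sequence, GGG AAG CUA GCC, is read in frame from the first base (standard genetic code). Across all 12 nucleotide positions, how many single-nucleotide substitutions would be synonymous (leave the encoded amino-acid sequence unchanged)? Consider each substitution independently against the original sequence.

11

Codon 1 (GGG, Gly): 3 synonymous substitutions.
Codon 2 (AAG, Lys): 1 synonymous substitution.
Codon 3 (CUA, Leu): 4 synonymous substitutions.
Codon 4 (GCC, Ala): 3 synonymous substitutions.
Total: 3 + 1 + 4 + 3 = 11.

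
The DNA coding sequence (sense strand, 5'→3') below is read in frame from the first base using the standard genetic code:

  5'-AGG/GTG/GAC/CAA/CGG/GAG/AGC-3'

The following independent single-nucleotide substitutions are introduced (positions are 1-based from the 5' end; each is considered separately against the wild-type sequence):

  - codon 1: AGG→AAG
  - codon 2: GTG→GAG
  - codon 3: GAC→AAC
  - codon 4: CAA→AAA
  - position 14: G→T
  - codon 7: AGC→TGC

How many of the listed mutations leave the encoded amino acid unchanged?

Codon 1: AGG (Arg) → AAG (Lys) — missense.
Codon 2: GTG (Val) → GAG (Glu) — missense.
Codon 3: GAC (Asp) → AAC (Asn) — missense.
Codon 4: CAA (Gln) → AAA (Lys) — missense.
Codon 5: CGG (Arg) → CTG (Leu) — missense.
Codon 7: AGC (Ser) → TGC (Cys) — missense.
Synonymous: 0 of 6.

0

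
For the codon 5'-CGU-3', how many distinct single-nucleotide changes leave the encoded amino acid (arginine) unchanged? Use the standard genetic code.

Position 1: none → 0 synonymous.
Position 2: none → 0 synonymous.
Position 3: CGC, CGA, CGG → 3 synonymous.
Total: 0 + 0 + 3 = 3.

3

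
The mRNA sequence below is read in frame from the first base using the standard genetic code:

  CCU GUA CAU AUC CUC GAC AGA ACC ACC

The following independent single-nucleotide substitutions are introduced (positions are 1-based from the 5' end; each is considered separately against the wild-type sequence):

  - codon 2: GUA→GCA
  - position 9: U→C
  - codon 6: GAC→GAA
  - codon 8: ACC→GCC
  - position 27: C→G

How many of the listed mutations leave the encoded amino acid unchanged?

2

Codon 2: GUA (Val) → GCA (Ala) — missense.
Codon 3: CAU (His) → CAC (His) — synonymous.
Codon 6: GAC (Asp) → GAA (Glu) — missense.
Codon 8: ACC (Thr) → GCC (Ala) — missense.
Codon 9: ACC (Thr) → ACG (Thr) — synonymous.
Synonymous: 2 of 5.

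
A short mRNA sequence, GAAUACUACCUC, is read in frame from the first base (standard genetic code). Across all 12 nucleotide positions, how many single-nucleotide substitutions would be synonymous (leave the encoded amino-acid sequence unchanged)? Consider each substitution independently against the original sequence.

Codon 1 (GAA, Glu): 1 synonymous substitution.
Codon 2 (UAC, Tyr): 1 synonymous substitution.
Codon 3 (UAC, Tyr): 1 synonymous substitution.
Codon 4 (CUC, Leu): 3 synonymous substitutions.
Total: 1 + 1 + 1 + 3 = 6.

6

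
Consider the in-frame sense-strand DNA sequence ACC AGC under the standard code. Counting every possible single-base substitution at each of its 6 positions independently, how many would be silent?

Codon 1 (ACC, Thr): 3 synonymous substitutions.
Codon 2 (AGC, Ser): 1 synonymous substitution.
Total: 3 + 1 = 4.

4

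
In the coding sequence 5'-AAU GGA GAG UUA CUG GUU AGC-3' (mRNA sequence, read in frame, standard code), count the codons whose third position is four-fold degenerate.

Codon 1 AAU (Asn): third position 2-fold.
Codon 2 GGA (Gly): third position 4-fold.
Codon 3 GAG (Glu): third position 2-fold.
Codon 4 UUA (Leu): third position 2-fold.
Codon 5 CUG (Leu): third position 4-fold.
Codon 6 GUU (Val): third position 4-fold.
Codon 7 AGC (Ser): third position 2-fold.
Four-fold degenerate third positions: 3.

3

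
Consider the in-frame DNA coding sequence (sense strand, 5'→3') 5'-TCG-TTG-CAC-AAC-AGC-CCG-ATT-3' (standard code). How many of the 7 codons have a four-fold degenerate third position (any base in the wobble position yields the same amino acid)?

Codon 1 TCG (Ser): third position 4-fold.
Codon 2 TTG (Leu): third position 2-fold.
Codon 3 CAC (His): third position 2-fold.
Codon 4 AAC (Asn): third position 2-fold.
Codon 5 AGC (Ser): third position 2-fold.
Codon 6 CCG (Pro): third position 4-fold.
Codon 7 ATT (Ile): third position 3-fold.
Four-fold degenerate third positions: 2.

2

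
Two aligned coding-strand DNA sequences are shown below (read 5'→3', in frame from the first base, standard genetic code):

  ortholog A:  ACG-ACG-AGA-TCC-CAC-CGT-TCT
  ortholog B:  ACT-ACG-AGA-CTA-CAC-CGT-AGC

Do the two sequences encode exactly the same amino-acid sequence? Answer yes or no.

no

Codon 1: ACG Thr / ACT Thr — synonymous.
Codon 2: ACG Thr / ACG Thr — identical.
Codon 3: AGA Arg / AGA Arg — identical.
Codon 4: TCC Ser / CTA Leu — nonsynonymous.
Codon 5: CAC His / CAC His — identical.
Codon 6: CGT Arg / CGT Arg — identical.
Codon 7: TCT Ser / AGC Ser — synonymous.
Nonsynonymous differences: 1 → different protein.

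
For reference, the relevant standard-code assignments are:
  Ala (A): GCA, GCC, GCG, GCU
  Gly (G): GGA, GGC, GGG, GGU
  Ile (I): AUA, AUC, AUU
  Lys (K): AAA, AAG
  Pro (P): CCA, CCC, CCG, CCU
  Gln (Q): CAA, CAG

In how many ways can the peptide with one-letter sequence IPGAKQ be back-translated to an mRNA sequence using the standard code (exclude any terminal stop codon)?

768

Ile: 3 codons.
Pro: 4 codons.
Gly: 4 codons.
Ala: 4 codons.
Lys: 2 codons.
Gln: 2 codons.
3 × 4 × 4 × 4 × 2 × 2 = 768.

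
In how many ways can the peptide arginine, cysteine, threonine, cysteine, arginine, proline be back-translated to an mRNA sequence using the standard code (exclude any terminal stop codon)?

Arg: 6 codons.
Cys: 2 codons.
Thr: 4 codons.
Cys: 2 codons.
Arg: 6 codons.
Pro: 4 codons.
6 × 2 × 4 × 2 × 6 × 4 = 2304.

2304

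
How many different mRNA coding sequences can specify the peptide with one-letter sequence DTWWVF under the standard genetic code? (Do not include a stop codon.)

Asp: 2 codons.
Thr: 4 codons.
Trp: 1 codon.
Trp: 1 codon.
Val: 4 codons.
Phe: 2 codons.
2 × 4 × 1 × 1 × 4 × 2 = 64.

64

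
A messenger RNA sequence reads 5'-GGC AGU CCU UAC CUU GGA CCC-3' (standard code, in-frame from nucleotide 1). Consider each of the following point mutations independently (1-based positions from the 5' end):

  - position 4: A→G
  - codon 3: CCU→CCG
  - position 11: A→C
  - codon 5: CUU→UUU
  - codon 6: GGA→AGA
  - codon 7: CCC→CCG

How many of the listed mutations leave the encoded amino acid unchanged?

Codon 2: AGU (Ser) → GGU (Gly) — missense.
Codon 3: CCU (Pro) → CCG (Pro) — synonymous.
Codon 4: UAC (Tyr) → UCC (Ser) — missense.
Codon 5: CUU (Leu) → UUU (Phe) — missense.
Codon 6: GGA (Gly) → AGA (Arg) — missense.
Codon 7: CCC (Pro) → CCG (Pro) — synonymous.
Synonymous: 2 of 6.

2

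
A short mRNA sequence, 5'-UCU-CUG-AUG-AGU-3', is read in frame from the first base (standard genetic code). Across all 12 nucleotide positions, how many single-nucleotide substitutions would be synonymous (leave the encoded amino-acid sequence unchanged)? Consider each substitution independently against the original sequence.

Codon 1 (UCU, Ser): 3 synonymous substitutions.
Codon 2 (CUG, Leu): 4 synonymous substitutions.
Codon 3 (AUG, Met): 0 synonymous substitutions.
Codon 4 (AGU, Ser): 1 synonymous substitution.
Total: 3 + 4 + 0 + 1 = 8.

8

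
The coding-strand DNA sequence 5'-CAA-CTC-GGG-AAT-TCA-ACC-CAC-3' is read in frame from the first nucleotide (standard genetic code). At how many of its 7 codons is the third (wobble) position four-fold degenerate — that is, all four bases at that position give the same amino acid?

4

Codon 1 CAA (Gln): third position 2-fold.
Codon 2 CTC (Leu): third position 4-fold.
Codon 3 GGG (Gly): third position 4-fold.
Codon 4 AAT (Asn): third position 2-fold.
Codon 5 TCA (Ser): third position 4-fold.
Codon 6 ACC (Thr): third position 4-fold.
Codon 7 CAC (His): third position 2-fold.
Four-fold degenerate third positions: 4.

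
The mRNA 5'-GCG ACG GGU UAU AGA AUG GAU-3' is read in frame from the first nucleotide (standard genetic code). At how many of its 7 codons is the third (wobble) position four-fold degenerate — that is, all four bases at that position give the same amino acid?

3

Codon 1 GCG (Ala): third position 4-fold.
Codon 2 ACG (Thr): third position 4-fold.
Codon 3 GGU (Gly): third position 4-fold.
Codon 4 UAU (Tyr): third position 2-fold.
Codon 5 AGA (Arg): third position 2-fold.
Codon 6 AUG (Met): third position 1-fold.
Codon 7 GAU (Asp): third position 2-fold.
Four-fold degenerate third positions: 3.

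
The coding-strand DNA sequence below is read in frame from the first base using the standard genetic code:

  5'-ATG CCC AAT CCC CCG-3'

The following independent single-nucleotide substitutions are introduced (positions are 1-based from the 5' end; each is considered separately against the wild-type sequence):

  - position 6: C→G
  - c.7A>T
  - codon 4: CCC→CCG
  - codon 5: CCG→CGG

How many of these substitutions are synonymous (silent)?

Codon 2: CCC (Pro) → CCG (Pro) — synonymous.
Codon 3: AAT (Asn) → TAT (Tyr) — missense.
Codon 4: CCC (Pro) → CCG (Pro) — synonymous.
Codon 5: CCG (Pro) → CGG (Arg) — missense.
Synonymous: 2 of 4.

2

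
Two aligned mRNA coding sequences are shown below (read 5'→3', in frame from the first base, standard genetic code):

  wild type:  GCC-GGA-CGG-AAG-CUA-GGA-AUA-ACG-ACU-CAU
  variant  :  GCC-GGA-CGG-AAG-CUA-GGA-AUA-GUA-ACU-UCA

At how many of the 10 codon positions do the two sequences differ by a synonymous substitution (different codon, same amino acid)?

0

Codon 1: GCC Ala / GCC Ala — identical.
Codon 2: GGA Gly / GGA Gly — identical.
Codon 3: CGG Arg / CGG Arg — identical.
Codon 4: AAG Lys / AAG Lys — identical.
Codon 5: CUA Leu / CUA Leu — identical.
Codon 6: GGA Gly / GGA Gly — identical.
Codon 7: AUA Ile / AUA Ile — identical.
Codon 8: ACG Thr / GUA Val — nonsynonymous.
Codon 9: ACU Thr / ACU Thr — identical.
Codon 10: CAU His / UCA Ser — nonsynonymous.
Synonymous differences: 0.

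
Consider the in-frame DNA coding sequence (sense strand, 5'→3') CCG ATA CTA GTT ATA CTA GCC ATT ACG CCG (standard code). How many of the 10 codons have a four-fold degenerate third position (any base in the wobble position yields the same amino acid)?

Codon 1 CCG (Pro): third position 4-fold.
Codon 2 ATA (Ile): third position 3-fold.
Codon 3 CTA (Leu): third position 4-fold.
Codon 4 GTT (Val): third position 4-fold.
Codon 5 ATA (Ile): third position 3-fold.
Codon 6 CTA (Leu): third position 4-fold.
Codon 7 GCC (Ala): third position 4-fold.
Codon 8 ATT (Ile): third position 3-fold.
Codon 9 ACG (Thr): third position 4-fold.
Codon 10 CCG (Pro): third position 4-fold.
Four-fold degenerate third positions: 7.

7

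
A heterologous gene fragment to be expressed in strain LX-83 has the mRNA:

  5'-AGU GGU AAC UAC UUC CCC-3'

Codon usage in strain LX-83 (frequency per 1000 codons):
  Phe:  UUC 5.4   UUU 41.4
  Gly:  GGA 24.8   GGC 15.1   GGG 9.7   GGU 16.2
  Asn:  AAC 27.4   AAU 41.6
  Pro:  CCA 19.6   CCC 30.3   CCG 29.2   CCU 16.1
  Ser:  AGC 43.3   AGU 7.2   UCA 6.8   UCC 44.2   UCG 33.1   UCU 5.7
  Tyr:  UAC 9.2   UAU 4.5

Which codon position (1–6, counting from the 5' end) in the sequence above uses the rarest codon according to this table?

Codon 1 AGU (Ser): 7.2 per 1000.
Codon 2 GGU (Gly): 16.2 per 1000.
Codon 3 AAC (Asn): 27.4 per 1000.
Codon 4 UAC (Tyr): 9.2 per 1000.
Codon 5 UUC (Phe): 5.4 per 1000.
Codon 6 CCC (Pro): 30.3 per 1000.
Lowest frequency is 5.4 at codon 5.

5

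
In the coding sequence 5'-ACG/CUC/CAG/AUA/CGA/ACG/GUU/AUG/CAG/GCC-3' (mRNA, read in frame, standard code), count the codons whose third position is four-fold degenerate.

Codon 1 ACG (Thr): third position 4-fold.
Codon 2 CUC (Leu): third position 4-fold.
Codon 3 CAG (Gln): third position 2-fold.
Codon 4 AUA (Ile): third position 3-fold.
Codon 5 CGA (Arg): third position 4-fold.
Codon 6 ACG (Thr): third position 4-fold.
Codon 7 GUU (Val): third position 4-fold.
Codon 8 AUG (Met): third position 1-fold.
Codon 9 CAG (Gln): third position 2-fold.
Codon 10 GCC (Ala): third position 4-fold.
Four-fold degenerate third positions: 6.

6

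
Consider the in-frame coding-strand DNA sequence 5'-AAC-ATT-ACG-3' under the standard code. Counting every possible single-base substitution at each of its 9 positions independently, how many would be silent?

6

Codon 1 (AAC, Asn): 1 synonymous substitution.
Codon 2 (ATT, Ile): 2 synonymous substitutions.
Codon 3 (ACG, Thr): 3 synonymous substitutions.
Total: 1 + 2 + 3 = 6.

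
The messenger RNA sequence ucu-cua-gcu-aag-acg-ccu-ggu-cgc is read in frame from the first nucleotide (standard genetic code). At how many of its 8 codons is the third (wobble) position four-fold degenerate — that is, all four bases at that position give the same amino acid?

Codon 1 UCU (Ser): third position 4-fold.
Codon 2 CUA (Leu): third position 4-fold.
Codon 3 GCU (Ala): third position 4-fold.
Codon 4 AAG (Lys): third position 2-fold.
Codon 5 ACG (Thr): third position 4-fold.
Codon 6 CCU (Pro): third position 4-fold.
Codon 7 GGU (Gly): third position 4-fold.
Codon 8 CGC (Arg): third position 4-fold.
Four-fold degenerate third positions: 7.

7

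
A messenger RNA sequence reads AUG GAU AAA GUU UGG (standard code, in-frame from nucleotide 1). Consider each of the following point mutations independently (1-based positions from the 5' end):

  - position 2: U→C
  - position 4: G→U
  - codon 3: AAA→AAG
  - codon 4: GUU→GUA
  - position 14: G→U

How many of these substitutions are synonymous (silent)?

Codon 1: AUG (Met) → ACG (Thr) — missense.
Codon 2: GAU (Asp) → UAU (Tyr) — missense.
Codon 3: AAA (Lys) → AAG (Lys) — synonymous.
Codon 4: GUU (Val) → GUA (Val) — synonymous.
Codon 5: UGG (Trp) → UUG (Leu) — missense.
Synonymous: 2 of 5.

2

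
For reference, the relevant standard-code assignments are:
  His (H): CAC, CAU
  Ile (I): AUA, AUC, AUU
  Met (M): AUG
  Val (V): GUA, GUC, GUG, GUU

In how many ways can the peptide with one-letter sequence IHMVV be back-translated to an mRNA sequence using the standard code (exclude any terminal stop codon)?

96

Ile: 3 codons.
His: 2 codons.
Met: 1 codon.
Val: 4 codons.
Val: 4 codons.
3 × 2 × 1 × 4 × 4 = 96.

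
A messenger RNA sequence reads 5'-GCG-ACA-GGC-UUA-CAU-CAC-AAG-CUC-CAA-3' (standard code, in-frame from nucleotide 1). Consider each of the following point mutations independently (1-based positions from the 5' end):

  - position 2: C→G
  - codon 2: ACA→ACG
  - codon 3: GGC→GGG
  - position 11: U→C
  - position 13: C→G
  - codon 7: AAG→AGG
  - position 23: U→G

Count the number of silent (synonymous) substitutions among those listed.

Codon 1: GCG (Ala) → GGG (Gly) — missense.
Codon 2: ACA (Thr) → ACG (Thr) — synonymous.
Codon 3: GGC (Gly) → GGG (Gly) — synonymous.
Codon 4: UUA (Leu) → UCA (Ser) — missense.
Codon 5: CAU (His) → GAU (Asp) — missense.
Codon 7: AAG (Lys) → AGG (Arg) — missense.
Codon 8: CUC (Leu) → CGC (Arg) — missense.
Synonymous: 2 of 7.

2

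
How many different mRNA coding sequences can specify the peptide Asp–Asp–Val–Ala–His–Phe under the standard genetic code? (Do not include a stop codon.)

256

Asp: 2 codons.
Asp: 2 codons.
Val: 4 codons.
Ala: 4 codons.
His: 2 codons.
Phe: 2 codons.
2 × 2 × 4 × 4 × 2 × 2 = 256.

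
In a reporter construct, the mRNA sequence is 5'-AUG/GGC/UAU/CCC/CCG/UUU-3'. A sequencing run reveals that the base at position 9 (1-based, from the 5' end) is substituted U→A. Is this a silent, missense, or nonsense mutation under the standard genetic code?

nonsense

Position 9 falls in codon 3: UAU → Tyr.
After the substitution the codon is UAA → Stop.
The new codon is a stop codon, so this is a nonsense mutation.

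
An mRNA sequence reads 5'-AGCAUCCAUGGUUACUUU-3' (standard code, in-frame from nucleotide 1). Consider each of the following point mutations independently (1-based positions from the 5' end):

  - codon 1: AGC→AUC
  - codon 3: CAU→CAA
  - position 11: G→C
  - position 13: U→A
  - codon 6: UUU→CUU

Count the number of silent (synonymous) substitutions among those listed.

0

Codon 1: AGC (Ser) → AUC (Ile) — missense.
Codon 3: CAU (His) → CAA (Gln) — missense.
Codon 4: GGU (Gly) → GCU (Ala) — missense.
Codon 5: UAC (Tyr) → AAC (Asn) — missense.
Codon 6: UUU (Phe) → CUU (Leu) — missense.
Synonymous: 0 of 5.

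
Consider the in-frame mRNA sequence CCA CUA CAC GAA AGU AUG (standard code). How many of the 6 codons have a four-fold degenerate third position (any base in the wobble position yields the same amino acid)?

2

Codon 1 CCA (Pro): third position 4-fold.
Codon 2 CUA (Leu): third position 4-fold.
Codon 3 CAC (His): third position 2-fold.
Codon 4 GAA (Glu): third position 2-fold.
Codon 5 AGU (Ser): third position 2-fold.
Codon 6 AUG (Met): third position 1-fold.
Four-fold degenerate third positions: 2.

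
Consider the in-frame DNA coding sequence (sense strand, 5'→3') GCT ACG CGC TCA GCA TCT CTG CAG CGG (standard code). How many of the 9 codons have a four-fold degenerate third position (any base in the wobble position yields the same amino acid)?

8

Codon 1 GCT (Ala): third position 4-fold.
Codon 2 ACG (Thr): third position 4-fold.
Codon 3 CGC (Arg): third position 4-fold.
Codon 4 TCA (Ser): third position 4-fold.
Codon 5 GCA (Ala): third position 4-fold.
Codon 6 TCT (Ser): third position 4-fold.
Codon 7 CTG (Leu): third position 4-fold.
Codon 8 CAG (Gln): third position 2-fold.
Codon 9 CGG (Arg): third position 4-fold.
Four-fold degenerate third positions: 8.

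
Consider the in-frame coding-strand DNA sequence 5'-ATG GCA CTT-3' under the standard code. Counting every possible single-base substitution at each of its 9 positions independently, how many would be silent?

6

Codon 1 (ATG, Met): 0 synonymous substitutions.
Codon 2 (GCA, Ala): 3 synonymous substitutions.
Codon 3 (CTT, Leu): 3 synonymous substitutions.
Total: 0 + 3 + 3 = 6.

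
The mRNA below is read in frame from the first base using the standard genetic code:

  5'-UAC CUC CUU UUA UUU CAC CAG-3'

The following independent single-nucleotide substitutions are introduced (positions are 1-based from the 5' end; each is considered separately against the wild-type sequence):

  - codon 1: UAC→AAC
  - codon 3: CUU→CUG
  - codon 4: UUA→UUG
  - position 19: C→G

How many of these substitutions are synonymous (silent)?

2

Codon 1: UAC (Tyr) → AAC (Asn) — missense.
Codon 3: CUU (Leu) → CUG (Leu) — synonymous.
Codon 4: UUA (Leu) → UUG (Leu) — synonymous.
Codon 7: CAG (Gln) → GAG (Glu) — missense.
Synonymous: 2 of 4.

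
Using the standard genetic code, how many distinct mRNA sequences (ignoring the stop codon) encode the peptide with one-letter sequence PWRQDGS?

Pro: 4 codons.
Trp: 1 codon.
Arg: 6 codons.
Gln: 2 codons.
Asp: 2 codons.
Gly: 4 codons.
Ser: 6 codons.
4 × 1 × 6 × 2 × 2 × 4 × 6 = 2304.

2304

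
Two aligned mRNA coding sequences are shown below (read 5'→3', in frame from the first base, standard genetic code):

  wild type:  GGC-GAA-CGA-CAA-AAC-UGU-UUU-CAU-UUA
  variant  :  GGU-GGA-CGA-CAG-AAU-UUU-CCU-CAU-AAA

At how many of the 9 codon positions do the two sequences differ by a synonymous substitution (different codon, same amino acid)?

3

Codon 1: GGC Gly / GGU Gly — synonymous.
Codon 2: GAA Glu / GGA Gly — nonsynonymous.
Codon 3: CGA Arg / CGA Arg — identical.
Codon 4: CAA Gln / CAG Gln — synonymous.
Codon 5: AAC Asn / AAU Asn — synonymous.
Codon 6: UGU Cys / UUU Phe — nonsynonymous.
Codon 7: UUU Phe / CCU Pro — nonsynonymous.
Codon 8: CAU His / CAU His — identical.
Codon 9: UUA Leu / AAA Lys — nonsynonymous.
Synonymous differences: 3.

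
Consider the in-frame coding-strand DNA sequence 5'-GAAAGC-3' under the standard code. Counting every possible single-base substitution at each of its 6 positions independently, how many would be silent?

2

Codon 1 (GAA, Glu): 1 synonymous substitution.
Codon 2 (AGC, Ser): 1 synonymous substitution.
Total: 1 + 1 = 2.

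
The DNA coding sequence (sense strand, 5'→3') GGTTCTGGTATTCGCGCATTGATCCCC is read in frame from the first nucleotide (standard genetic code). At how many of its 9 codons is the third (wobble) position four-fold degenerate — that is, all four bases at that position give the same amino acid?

6

Codon 1 GGT (Gly): third position 4-fold.
Codon 2 TCT (Ser): third position 4-fold.
Codon 3 GGT (Gly): third position 4-fold.
Codon 4 ATT (Ile): third position 3-fold.
Codon 5 CGC (Arg): third position 4-fold.
Codon 6 GCA (Ala): third position 4-fold.
Codon 7 TTG (Leu): third position 2-fold.
Codon 8 ATC (Ile): third position 3-fold.
Codon 9 CCC (Pro): third position 4-fold.
Four-fold degenerate third positions: 6.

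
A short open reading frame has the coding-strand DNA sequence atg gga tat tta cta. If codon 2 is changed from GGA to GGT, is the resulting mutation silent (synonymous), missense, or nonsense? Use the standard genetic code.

Position 6 falls in codon 2: GGA → Gly.
After the substitution the codon is GGT → Gly.
Both encode Gly, so the change is synonymous.

silent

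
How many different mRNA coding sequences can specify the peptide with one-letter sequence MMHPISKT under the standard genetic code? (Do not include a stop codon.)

Met: 1 codon.
Met: 1 codon.
His: 2 codons.
Pro: 4 codons.
Ile: 3 codons.
Ser: 6 codons.
Lys: 2 codons.
Thr: 4 codons.
1 × 1 × 2 × 4 × 3 × 6 × 2 × 4 = 1152.

1152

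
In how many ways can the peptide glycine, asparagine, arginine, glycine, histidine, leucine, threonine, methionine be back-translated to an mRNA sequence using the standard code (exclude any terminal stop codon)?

9216

Gly: 4 codons.
Asn: 2 codons.
Arg: 6 codons.
Gly: 4 codons.
His: 2 codons.
Leu: 6 codons.
Thr: 4 codons.
Met: 1 codon.
4 × 2 × 6 × 4 × 2 × 6 × 4 × 1 = 9216.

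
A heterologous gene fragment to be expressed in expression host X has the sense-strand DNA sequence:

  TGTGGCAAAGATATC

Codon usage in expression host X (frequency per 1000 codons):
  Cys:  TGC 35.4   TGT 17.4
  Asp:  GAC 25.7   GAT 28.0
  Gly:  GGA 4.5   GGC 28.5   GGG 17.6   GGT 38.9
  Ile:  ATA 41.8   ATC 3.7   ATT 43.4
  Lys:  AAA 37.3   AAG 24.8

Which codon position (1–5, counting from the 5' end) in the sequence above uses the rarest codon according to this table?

Codon 1 TGT (Cys): 17.4 per 1000.
Codon 2 GGC (Gly): 28.5 per 1000.
Codon 3 AAA (Lys): 37.3 per 1000.
Codon 4 GAT (Asp): 28.0 per 1000.
Codon 5 ATC (Ile): 3.7 per 1000.
Lowest frequency is 3.7 at codon 5.

5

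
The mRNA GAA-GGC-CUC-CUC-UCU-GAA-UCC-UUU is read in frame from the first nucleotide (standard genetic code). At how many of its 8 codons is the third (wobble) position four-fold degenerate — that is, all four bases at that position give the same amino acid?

Codon 1 GAA (Glu): third position 2-fold.
Codon 2 GGC (Gly): third position 4-fold.
Codon 3 CUC (Leu): third position 4-fold.
Codon 4 CUC (Leu): third position 4-fold.
Codon 5 UCU (Ser): third position 4-fold.
Codon 6 GAA (Glu): third position 2-fold.
Codon 7 UCC (Ser): third position 4-fold.
Codon 8 UUU (Phe): third position 2-fold.
Four-fold degenerate third positions: 5.

5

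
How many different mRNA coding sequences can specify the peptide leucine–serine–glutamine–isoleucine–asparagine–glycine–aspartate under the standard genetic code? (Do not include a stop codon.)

Leu: 6 codons.
Ser: 6 codons.
Gln: 2 codons.
Ile: 3 codons.
Asn: 2 codons.
Gly: 4 codons.
Asp: 2 codons.
6 × 6 × 2 × 3 × 2 × 4 × 2 = 3456.

3456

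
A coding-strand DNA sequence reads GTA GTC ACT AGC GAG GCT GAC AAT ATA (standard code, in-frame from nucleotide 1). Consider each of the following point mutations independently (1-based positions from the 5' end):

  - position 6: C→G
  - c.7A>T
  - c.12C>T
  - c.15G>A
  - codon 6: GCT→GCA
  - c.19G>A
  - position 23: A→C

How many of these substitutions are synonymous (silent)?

Codon 2: GTC (Val) → GTG (Val) — synonymous.
Codon 3: ACT (Thr) → TCT (Ser) — missense.
Codon 4: AGC (Ser) → AGT (Ser) — synonymous.
Codon 5: GAG (Glu) → GAA (Glu) — synonymous.
Codon 6: GCT (Ala) → GCA (Ala) — synonymous.
Codon 7: GAC (Asp) → AAC (Asn) — missense.
Codon 8: AAT (Asn) → ACT (Thr) — missense.
Synonymous: 4 of 7.

4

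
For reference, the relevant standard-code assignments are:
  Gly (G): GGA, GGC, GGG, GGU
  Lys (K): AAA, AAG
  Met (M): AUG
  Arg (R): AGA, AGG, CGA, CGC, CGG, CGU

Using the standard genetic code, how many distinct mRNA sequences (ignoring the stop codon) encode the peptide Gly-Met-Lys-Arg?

48

Gly: 4 codons.
Met: 1 codon.
Lys: 2 codons.
Arg: 6 codons.
4 × 1 × 2 × 6 = 48.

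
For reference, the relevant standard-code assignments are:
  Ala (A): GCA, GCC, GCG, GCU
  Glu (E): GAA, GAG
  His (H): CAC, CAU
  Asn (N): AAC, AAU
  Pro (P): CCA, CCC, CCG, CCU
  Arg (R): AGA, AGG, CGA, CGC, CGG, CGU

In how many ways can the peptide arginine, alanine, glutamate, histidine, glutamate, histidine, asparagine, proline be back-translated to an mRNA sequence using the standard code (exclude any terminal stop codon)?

3072

Arg: 6 codons.
Ala: 4 codons.
Glu: 2 codons.
His: 2 codons.
Glu: 2 codons.
His: 2 codons.
Asn: 2 codons.
Pro: 4 codons.
6 × 4 × 2 × 2 × 2 × 2 × 2 × 4 = 3072.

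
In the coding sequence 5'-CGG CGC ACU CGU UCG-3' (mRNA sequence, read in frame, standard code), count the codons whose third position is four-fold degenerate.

Codon 1 CGG (Arg): third position 4-fold.
Codon 2 CGC (Arg): third position 4-fold.
Codon 3 ACU (Thr): third position 4-fold.
Codon 4 CGU (Arg): third position 4-fold.
Codon 5 UCG (Ser): third position 4-fold.
Four-fold degenerate third positions: 5.

5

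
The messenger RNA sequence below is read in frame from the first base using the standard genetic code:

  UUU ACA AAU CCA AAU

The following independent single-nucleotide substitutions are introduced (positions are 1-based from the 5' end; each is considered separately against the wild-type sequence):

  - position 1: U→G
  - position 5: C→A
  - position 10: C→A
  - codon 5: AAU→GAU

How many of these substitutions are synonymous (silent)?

Codon 1: UUU (Phe) → GUU (Val) — missense.
Codon 2: ACA (Thr) → AAA (Lys) — missense.
Codon 4: CCA (Pro) → ACA (Thr) — missense.
Codon 5: AAU (Asn) → GAU (Asp) — missense.
Synonymous: 0 of 4.

0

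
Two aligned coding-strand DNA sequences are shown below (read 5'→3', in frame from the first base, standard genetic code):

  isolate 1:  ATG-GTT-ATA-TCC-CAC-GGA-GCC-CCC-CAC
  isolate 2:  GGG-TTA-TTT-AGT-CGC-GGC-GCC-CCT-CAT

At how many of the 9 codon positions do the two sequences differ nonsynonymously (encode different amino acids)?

4

Codon 1: ATG Met / GGG Gly — nonsynonymous.
Codon 2: GTT Val / TTA Leu — nonsynonymous.
Codon 3: ATA Ile / TTT Phe — nonsynonymous.
Codon 4: TCC Ser / AGT Ser — synonymous.
Codon 5: CAC His / CGC Arg — nonsynonymous.
Codon 6: GGA Gly / GGC Gly — synonymous.
Codon 7: GCC Ala / GCC Ala — identical.
Codon 8: CCC Pro / CCT Pro — synonymous.
Codon 9: CAC His / CAT His — synonymous.
Nonsynonymous differences: 4.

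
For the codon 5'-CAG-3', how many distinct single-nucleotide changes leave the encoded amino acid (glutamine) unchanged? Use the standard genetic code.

Position 1: none → 0 synonymous.
Position 2: none → 0 synonymous.
Position 3: CAA → 1 synonymous.
Total: 0 + 0 + 1 = 1.

1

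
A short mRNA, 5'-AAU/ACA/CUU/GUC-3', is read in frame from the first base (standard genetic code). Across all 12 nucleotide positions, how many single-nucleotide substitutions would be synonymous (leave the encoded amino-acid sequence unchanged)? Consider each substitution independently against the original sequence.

Codon 1 (AAU, Asn): 1 synonymous substitution.
Codon 2 (ACA, Thr): 3 synonymous substitutions.
Codon 3 (CUU, Leu): 3 synonymous substitutions.
Codon 4 (GUC, Val): 3 synonymous substitutions.
Total: 1 + 3 + 3 + 3 = 10.

10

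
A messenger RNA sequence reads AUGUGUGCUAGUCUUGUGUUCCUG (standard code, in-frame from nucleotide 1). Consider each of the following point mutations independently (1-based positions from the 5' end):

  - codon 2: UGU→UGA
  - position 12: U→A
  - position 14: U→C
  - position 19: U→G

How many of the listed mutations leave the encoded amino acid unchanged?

Codon 2: UGU (Cys) → UGA (Stop) — nonsense.
Codon 4: AGU (Ser) → AGA (Arg) — missense.
Codon 5: CUU (Leu) → CCU (Pro) — missense.
Codon 7: UUC (Phe) → GUC (Val) — missense.
Synonymous: 0 of 4.

0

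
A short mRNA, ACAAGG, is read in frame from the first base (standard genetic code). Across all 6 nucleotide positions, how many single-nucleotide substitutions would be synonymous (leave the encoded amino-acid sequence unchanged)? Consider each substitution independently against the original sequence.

5

Codon 1 (ACA, Thr): 3 synonymous substitutions.
Codon 2 (AGG, Arg): 2 synonymous substitutions.
Total: 3 + 2 = 5.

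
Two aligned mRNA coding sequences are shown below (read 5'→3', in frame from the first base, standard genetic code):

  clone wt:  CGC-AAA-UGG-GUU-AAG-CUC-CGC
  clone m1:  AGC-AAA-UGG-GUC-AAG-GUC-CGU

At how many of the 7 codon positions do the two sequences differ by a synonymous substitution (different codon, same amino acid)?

Codon 1: CGC Arg / AGC Ser — nonsynonymous.
Codon 2: AAA Lys / AAA Lys — identical.
Codon 3: UGG Trp / UGG Trp — identical.
Codon 4: GUU Val / GUC Val — synonymous.
Codon 5: AAG Lys / AAG Lys — identical.
Codon 6: CUC Leu / GUC Val — nonsynonymous.
Codon 7: CGC Arg / CGU Arg — synonymous.
Synonymous differences: 2.

2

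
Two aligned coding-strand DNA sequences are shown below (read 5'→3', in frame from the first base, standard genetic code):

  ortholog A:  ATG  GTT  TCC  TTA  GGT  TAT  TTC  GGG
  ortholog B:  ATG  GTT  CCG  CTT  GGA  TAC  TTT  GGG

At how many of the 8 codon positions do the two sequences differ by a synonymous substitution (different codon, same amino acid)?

Codon 1: ATG Met / ATG Met — identical.
Codon 2: GTT Val / GTT Val — identical.
Codon 3: TCC Ser / CCG Pro — nonsynonymous.
Codon 4: TTA Leu / CTT Leu — synonymous.
Codon 5: GGT Gly / GGA Gly — synonymous.
Codon 6: TAT Tyr / TAC Tyr — synonymous.
Codon 7: TTC Phe / TTT Phe — synonymous.
Codon 8: GGG Gly / GGG Gly — identical.
Synonymous differences: 4.

4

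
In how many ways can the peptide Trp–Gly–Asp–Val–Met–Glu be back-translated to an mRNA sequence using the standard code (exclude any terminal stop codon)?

Trp: 1 codon.
Gly: 4 codons.
Asp: 2 codons.
Val: 4 codons.
Met: 1 codon.
Glu: 2 codons.
1 × 4 × 2 × 4 × 1 × 2 = 64.

64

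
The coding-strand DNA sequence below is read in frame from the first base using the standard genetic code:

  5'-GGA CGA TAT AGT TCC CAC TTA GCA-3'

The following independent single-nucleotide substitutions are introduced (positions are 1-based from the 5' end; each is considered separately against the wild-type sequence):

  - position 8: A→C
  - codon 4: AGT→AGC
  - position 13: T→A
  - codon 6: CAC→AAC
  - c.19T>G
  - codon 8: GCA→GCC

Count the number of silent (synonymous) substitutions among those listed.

Codon 3: TAT (Tyr) → TCT (Ser) — missense.
Codon 4: AGT (Ser) → AGC (Ser) — synonymous.
Codon 5: TCC (Ser) → ACC (Thr) — missense.
Codon 6: CAC (His) → AAC (Asn) — missense.
Codon 7: TTA (Leu) → GTA (Val) — missense.
Codon 8: GCA (Ala) → GCC (Ala) — synonymous.
Synonymous: 2 of 6.

2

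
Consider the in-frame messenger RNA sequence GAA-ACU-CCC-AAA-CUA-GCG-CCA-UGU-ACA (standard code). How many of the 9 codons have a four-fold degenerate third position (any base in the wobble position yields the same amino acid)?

6

Codon 1 GAA (Glu): third position 2-fold.
Codon 2 ACU (Thr): third position 4-fold.
Codon 3 CCC (Pro): third position 4-fold.
Codon 4 AAA (Lys): third position 2-fold.
Codon 5 CUA (Leu): third position 4-fold.
Codon 6 GCG (Ala): third position 4-fold.
Codon 7 CCA (Pro): third position 4-fold.
Codon 8 UGU (Cys): third position 2-fold.
Codon 9 ACA (Thr): third position 4-fold.
Four-fold degenerate third positions: 6.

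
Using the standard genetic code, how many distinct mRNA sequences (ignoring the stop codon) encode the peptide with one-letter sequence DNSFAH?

384

Asp: 2 codons.
Asn: 2 codons.
Ser: 6 codons.
Phe: 2 codons.
Ala: 4 codons.
His: 2 codons.
2 × 2 × 6 × 2 × 4 × 2 = 384.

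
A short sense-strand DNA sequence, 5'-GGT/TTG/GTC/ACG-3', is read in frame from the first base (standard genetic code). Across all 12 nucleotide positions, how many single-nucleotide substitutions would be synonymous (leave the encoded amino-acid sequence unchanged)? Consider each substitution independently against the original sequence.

Codon 1 (GGT, Gly): 3 synonymous substitutions.
Codon 2 (TTG, Leu): 2 synonymous substitutions.
Codon 3 (GTC, Val): 3 synonymous substitutions.
Codon 4 (ACG, Thr): 3 synonymous substitutions.
Total: 3 + 2 + 3 + 3 = 11.

11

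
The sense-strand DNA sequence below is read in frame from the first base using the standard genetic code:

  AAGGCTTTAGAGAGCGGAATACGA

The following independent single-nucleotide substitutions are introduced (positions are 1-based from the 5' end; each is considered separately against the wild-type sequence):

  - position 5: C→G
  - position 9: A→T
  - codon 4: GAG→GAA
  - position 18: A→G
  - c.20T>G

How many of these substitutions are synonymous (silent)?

Codon 2: GCT (Ala) → GGT (Gly) — missense.
Codon 3: TTA (Leu) → TTT (Phe) — missense.
Codon 4: GAG (Glu) → GAA (Glu) — synonymous.
Codon 6: GGA (Gly) → GGG (Gly) — synonymous.
Codon 7: ATA (Ile) → AGA (Arg) — missense.
Synonymous: 2 of 5.

2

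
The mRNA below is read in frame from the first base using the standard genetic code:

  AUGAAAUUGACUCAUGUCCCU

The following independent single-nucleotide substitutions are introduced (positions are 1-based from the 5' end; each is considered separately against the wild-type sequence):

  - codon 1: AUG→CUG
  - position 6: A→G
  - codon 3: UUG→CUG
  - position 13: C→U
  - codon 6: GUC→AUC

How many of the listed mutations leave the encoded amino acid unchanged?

2

Codon 1: AUG (Met) → CUG (Leu) — missense.
Codon 2: AAA (Lys) → AAG (Lys) — synonymous.
Codon 3: UUG (Leu) → CUG (Leu) — synonymous.
Codon 5: CAU (His) → UAU (Tyr) — missense.
Codon 6: GUC (Val) → AUC (Ile) — missense.
Synonymous: 2 of 5.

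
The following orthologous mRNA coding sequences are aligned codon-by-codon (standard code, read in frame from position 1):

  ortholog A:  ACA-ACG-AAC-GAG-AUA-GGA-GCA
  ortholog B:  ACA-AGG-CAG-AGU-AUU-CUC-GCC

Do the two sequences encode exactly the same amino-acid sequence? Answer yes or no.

no

Codon 1: ACA Thr / ACA Thr — identical.
Codon 2: ACG Thr / AGG Arg — nonsynonymous.
Codon 3: AAC Asn / CAG Gln — nonsynonymous.
Codon 4: GAG Glu / AGU Ser — nonsynonymous.
Codon 5: AUA Ile / AUU Ile — synonymous.
Codon 6: GGA Gly / CUC Leu — nonsynonymous.
Codon 7: GCA Ala / GCC Ala — synonymous.
Nonsynonymous differences: 4 → different protein.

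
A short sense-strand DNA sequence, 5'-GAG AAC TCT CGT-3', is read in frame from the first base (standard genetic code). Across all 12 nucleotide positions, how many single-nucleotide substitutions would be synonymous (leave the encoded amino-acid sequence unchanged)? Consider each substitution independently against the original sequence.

8

Codon 1 (GAG, Glu): 1 synonymous substitution.
Codon 2 (AAC, Asn): 1 synonymous substitution.
Codon 3 (TCT, Ser): 3 synonymous substitutions.
Codon 4 (CGT, Arg): 3 synonymous substitutions.
Total: 1 + 1 + 3 + 3 = 8.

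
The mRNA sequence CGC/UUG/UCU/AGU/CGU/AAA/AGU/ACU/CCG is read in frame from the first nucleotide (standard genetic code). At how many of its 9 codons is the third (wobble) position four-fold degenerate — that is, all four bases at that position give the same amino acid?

Codon 1 CGC (Arg): third position 4-fold.
Codon 2 UUG (Leu): third position 2-fold.
Codon 3 UCU (Ser): third position 4-fold.
Codon 4 AGU (Ser): third position 2-fold.
Codon 5 CGU (Arg): third position 4-fold.
Codon 6 AAA (Lys): third position 2-fold.
Codon 7 AGU (Ser): third position 2-fold.
Codon 8 ACU (Thr): third position 4-fold.
Codon 9 CCG (Pro): third position 4-fold.
Four-fold degenerate third positions: 5.

5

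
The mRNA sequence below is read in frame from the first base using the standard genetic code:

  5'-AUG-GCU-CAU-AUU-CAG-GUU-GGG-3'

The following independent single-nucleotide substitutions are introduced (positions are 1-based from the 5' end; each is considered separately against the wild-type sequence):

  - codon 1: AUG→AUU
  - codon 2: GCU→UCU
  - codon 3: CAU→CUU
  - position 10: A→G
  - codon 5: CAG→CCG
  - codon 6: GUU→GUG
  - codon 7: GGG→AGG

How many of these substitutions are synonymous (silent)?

Codon 1: AUG (Met) → AUU (Ile) — missense.
Codon 2: GCU (Ala) → UCU (Ser) — missense.
Codon 3: CAU (His) → CUU (Leu) — missense.
Codon 4: AUU (Ile) → GUU (Val) — missense.
Codon 5: CAG (Gln) → CCG (Pro) — missense.
Codon 6: GUU (Val) → GUG (Val) — synonymous.
Codon 7: GGG (Gly) → AGG (Arg) — missense.
Synonymous: 1 of 7.

1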